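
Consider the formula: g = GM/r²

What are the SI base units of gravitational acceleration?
Units of each symbol in g = GM/r²:
  G (gravitational constant): m³/(kg·s²)
  M (mass): kg
  r (distance): m  → to the power 2 in the denominator, contributes 1/m²

Multiplying the contributions: [m³/(kg·s²)] · [kg] · [1/m²]
Adding exponents of each base unit: m: 1, s: -2
SI base units of gravitational acceleration: m/s²

Answer: m/s²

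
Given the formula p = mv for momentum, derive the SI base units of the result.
Units of each symbol in p = mv:
  m (mass): kg
  v (velocity): m/s

Multiplying the contributions: [kg] · [m/s]
Adding exponents of each base unit: kg: 1, m: 1, s: -1
SI base units of momentum: kg·m/s

Answer: kg·m/s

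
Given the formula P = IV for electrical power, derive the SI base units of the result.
Units of each symbol in P = IV:
  I (current): A
  V (voltage, in volts): kg·m²/(s³·A)

Multiplying the contributions: [A] · [kg·m²/(s³·A)]
Adding exponents of each base unit: kg: 1, m: 2, s: -3
SI base units of electrical power: kg·m²/s³

Answer: kg·m²/s³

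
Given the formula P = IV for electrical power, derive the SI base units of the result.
Units of each symbol in P = IV:
  I (current): A
  V (voltage, in volts): kg·m²/(s³·A)

Multiplying the contributions: [A] · [kg·m²/(s³·A)]
Adding exponents of each base unit: kg: 1, m: 2, s: -3
SI base units of electrical power: kg·m²/s³

Answer: kg·m²/s³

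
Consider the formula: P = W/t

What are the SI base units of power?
Units of each symbol in P = W/t:
  W (work): kg·m²/s²
  t (time): s  → in the denominator, contributes 1/s

Multiplying the contributions: [kg·m²/s²] · [1/s]
Adding exponents of each base unit: kg: 1, m: 2, s: -3
SI base units of power: kg·m²/s³

Answer: kg·m²/s³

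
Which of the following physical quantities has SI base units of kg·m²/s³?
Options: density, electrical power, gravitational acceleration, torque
Checking the SI base units of each option:
  density (ρ = m/V): kg/m³  ✗
  electrical power (P = IV): kg·m²/s³  ✓ matches
  gravitational acceleration (g = GM/r²): m/s²  ✗
  torque (τ = Fr): kg·m²/s²  ✗

Only electrical power has units kg·m²/s³.

Answer: electrical power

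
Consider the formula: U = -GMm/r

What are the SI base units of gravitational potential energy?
Units of each symbol in U = -GMm/r:
  G (gravitational constant): m³/(kg·s²)
  M (mass): kg
  m (mass): kg
  r (distance): m  → in the denominator, contributes 1/m
  The minus sign does not affect the units.

Multiplying the contributions: [m³/(kg·s²)] · [kg] · [kg] · [1/m]
Adding exponents of each base unit: kg: 1, m: 2, s: -2
SI base units of gravitational potential energy: kg·m²/s²

Answer: kg·m²/s²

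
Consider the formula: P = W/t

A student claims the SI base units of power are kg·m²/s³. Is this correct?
Units of each symbol in P = W/t:
  W (work): kg·m²/s²
  t (time): s  → in the denominator, contributes 1/s

Multiplying the contributions: [kg·m²/s²] · [1/s]
Adding exponents of each base unit: kg: 1, m: 2, s: -3
SI base units of power: kg·m²/s³

The claimed units kg·m²/s³ match the derived units, so the claim is correct.

Answer: Yes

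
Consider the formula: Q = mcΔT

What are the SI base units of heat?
Units of each symbol in Q = mcΔT:
  m (mass): kg
  c (specific heat capacity, in J/(kg·K)): m²/(s²·K)
  ΔT (temperature change): K

Multiplying the contributions: [kg] · [m²/(s²·K)] · [K]
Adding exponents of each base unit: kg: 1, m: 2, s: -2
SI base units of heat: kg·m²/s²

Answer: kg·m²/s²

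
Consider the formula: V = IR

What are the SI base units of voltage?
Units of each symbol in V = IR:
  I (current): A
  R (resistance, in ohms): kg·m²/(s³·A²)

Multiplying the contributions: [A] · [kg·m²/(s³·A²)]
Adding exponents of each base unit: kg: 1, m: 2, s: -3, A: -1
SI base units of voltage: kg·m²/(s³·A)

Answer: kg·m²/(s³·A)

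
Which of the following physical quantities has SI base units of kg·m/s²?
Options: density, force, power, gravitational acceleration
Checking the SI base units of each option:
  density (ρ = m/V): kg/m³  ✗
  force (F = ma): kg·m/s²  ✓ matches
  power (P = W/t): kg·m²/s³  ✗
  gravitational acceleration (g = GM/r²): m/s²  ✗

Only force has units kg·m/s².

Answer: force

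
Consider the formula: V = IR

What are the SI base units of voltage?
Units of each symbol in V = IR:
  I (current): A
  R (resistance, in ohms): kg·m²/(s³·A²)

Multiplying the contributions: [A] · [kg·m²/(s³·A²)]
Adding exponents of each base unit: kg: 1, m: 2, s: -3, A: -1
SI base units of voltage: kg·m²/(s³·A)

Answer: kg·m²/(s³·A)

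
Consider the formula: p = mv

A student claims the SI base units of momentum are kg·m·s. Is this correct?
Units of each symbol in p = mv:
  m (mass): kg
  v (velocity): m/s

Multiplying the contributions: [kg] · [m/s]
Adding exponents of each base unit: kg: 1, m: 1, s: -1
SI base units of momentum: kg·m/s

The claimed units kg·m·s (exponents kg: 1, m: 1, s: 1) do not match the derived units kg·m/s (exponents kg: 1, m: 1, s: -1), so the claim is incorrect.

Answer: No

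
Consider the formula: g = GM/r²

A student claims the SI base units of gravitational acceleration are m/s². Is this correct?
Units of each symbol in g = GM/r²:
  G (gravitational constant): m³/(kg·s²)
  M (mass): kg
  r (distance): m  → to the power 2 in the denominator, contributes 1/m²

Multiplying the contributions: [m³/(kg·s²)] · [kg] · [1/m²]
Adding exponents of each base unit: m: 1, s: -2
SI base units of gravitational acceleration: m/s²

The claimed units m/s² match the derived units, so the claim is correct.

Answer: Yes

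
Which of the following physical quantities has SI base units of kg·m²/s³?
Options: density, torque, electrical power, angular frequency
Checking the SI base units of each option:
  density (ρ = m/V): kg/m³  ✗
  torque (τ = Fr): kg·m²/s²  ✗
  electrical power (P = IV): kg·m²/s³  ✓ matches
  angular frequency (ω = 2πf): 1/s  ✗

Only electrical power has units kg·m²/s³.

Answer: electrical power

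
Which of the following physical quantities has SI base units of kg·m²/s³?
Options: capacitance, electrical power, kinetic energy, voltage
Checking the SI base units of each option:
  capacitance (C = Q/V): s⁴·A²/(kg·m²)  ✗
  electrical power (P = IV): kg·m²/s³  ✓ matches
  kinetic energy (E = ½mv²): kg·m²/s²  ✗
  voltage (V = IR): kg·m²/(s³·A)  ✗

Only electrical power has units kg·m²/s³.

Answer: electrical power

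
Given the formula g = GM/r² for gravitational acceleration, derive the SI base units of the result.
Units of each symbol in g = GM/r²:
  G (gravitational constant): m³/(kg·s²)
  M (mass): kg
  r (distance): m  → to the power 2 in the denominator, contributes 1/m²

Multiplying the contributions: [m³/(kg·s²)] · [kg] · [1/m²]
Adding exponents of each base unit: m: 1, s: -2
SI base units of gravitational acceleration: m/s²

Answer: m/s²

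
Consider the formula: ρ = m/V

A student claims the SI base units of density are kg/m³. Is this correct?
Units of each symbol in ρ = m/V:
  m (mass): kg
  V (volume): m³  → in the denominator, contributes 1/m³

Multiplying the contributions: [kg] · [1/m³]
Adding exponents of each base unit: kg: 1, m: -3
SI base units of density: kg/m³

The claimed units kg/m³ match the derived units, so the claim is correct.

Answer: Yes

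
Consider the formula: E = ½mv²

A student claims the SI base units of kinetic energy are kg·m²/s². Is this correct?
Units of each symbol in E = ½mv²:
  m (mass): kg
  v (speed): m/s  → to the power 2, contributes m²/s²
  The factor ½ is dimensionless.

Multiplying the contributions: [kg] · [m²/s²]
Adding exponents of each base unit: kg: 1, m: 2, s: -2
SI base units of kinetic energy: kg·m²/s²

The claimed units kg·m²/s² match the derived units, so the claim is correct.

Answer: Yes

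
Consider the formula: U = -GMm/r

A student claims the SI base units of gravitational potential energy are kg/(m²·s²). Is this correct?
Units of each symbol in U = -GMm/r:
  G (gravitational constant): m³/(kg·s²)
  M (mass): kg
  m (mass): kg
  r (distance): m  → in the denominator, contributes 1/m
  The minus sign does not affect the units.

Multiplying the contributions: [m³/(kg·s²)] · [kg] · [kg] · [1/m]
Adding exponents of each base unit: kg: 1, m: 2, s: -2
SI base units of gravitational potential energy: kg·m²/s²

The claimed units kg/(m²·s²) (exponents kg: 1, m: -2, s: -2) do not match the derived units kg·m²/s² (exponents kg: 1, m: 2, s: -2), so the claim is incorrect.

Answer: No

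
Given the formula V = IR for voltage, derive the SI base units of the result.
Units of each symbol in V = IR:
  I (current): A
  R (resistance, in ohms): kg·m²/(s³·A²)

Multiplying the contributions: [A] · [kg·m²/(s³·A²)]
Adding exponents of each base unit: kg: 1, m: 2, s: -3, A: -1
SI base units of voltage: kg·m²/(s³·A)

Answer: kg·m²/(s³·A)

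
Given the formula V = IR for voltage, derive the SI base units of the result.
Units of each symbol in V = IR:
  I (current): A
  R (resistance, in ohms): kg·m²/(s³·A²)

Multiplying the contributions: [A] · [kg·m²/(s³·A²)]
Adding exponents of each base unit: kg: 1, m: 2, s: -3, A: -1
SI base units of voltage: kg·m²/(s³·A)

Answer: kg·m²/(s³·A)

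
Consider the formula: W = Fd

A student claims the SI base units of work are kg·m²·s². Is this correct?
Units of each symbol in W = Fd:
  F (force): kg·m/s²
  d (displacement): m

Multiplying the contributions: [kg·m/s²] · [m]
Adding exponents of each base unit: kg: 1, m: 2, s: -2
SI base units of work: kg·m²/s²

The claimed units kg·m²·s² (exponents kg: 1, m: 2, s: 2) do not match the derived units kg·m²/s² (exponents kg: 1, m: 2, s: -2), so the claim is incorrect.

Answer: No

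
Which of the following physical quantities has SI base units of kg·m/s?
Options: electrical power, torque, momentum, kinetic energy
Checking the SI base units of each option:
  electrical power (P = IV): kg·m²/s³  ✗
  torque (τ = Fr): kg·m²/s²  ✗
  momentum (p = mv): kg·m/s  ✓ matches
  kinetic energy (E = ½mv²): kg·m²/s²  ✗

Only momentum has units kg·m/s.

Answer: momentum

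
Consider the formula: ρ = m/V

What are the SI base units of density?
Units of each symbol in ρ = m/V:
  m (mass): kg
  V (volume): m³  → in the denominator, contributes 1/m³

Multiplying the contributions: [kg] · [1/m³]
Adding exponents of each base unit: kg: 1, m: -3
SI base units of density: kg/m³

Answer: kg/m³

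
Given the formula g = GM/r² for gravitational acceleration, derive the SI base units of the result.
Units of each symbol in g = GM/r²:
  G (gravitational constant): m³/(kg·s²)
  M (mass): kg
  r (distance): m  → to the power 2 in the denominator, contributes 1/m²

Multiplying the contributions: [m³/(kg·s²)] · [kg] · [1/m²]
Adding exponents of each base unit: m: 1, s: -2
SI base units of gravitational acceleration: m/s²

Answer: m/s²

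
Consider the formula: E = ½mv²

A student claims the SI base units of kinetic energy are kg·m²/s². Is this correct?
Units of each symbol in E = ½mv²:
  m (mass): kg
  v (speed): m/s  → to the power 2, contributes m²/s²
  The factor ½ is dimensionless.

Multiplying the contributions: [kg] · [m²/s²]
Adding exponents of each base unit: kg: 1, m: 2, s: -2
SI base units of kinetic energy: kg·m²/s²

The claimed units kg·m²/s² match the derived units, so the claim is correct.

Answer: Yes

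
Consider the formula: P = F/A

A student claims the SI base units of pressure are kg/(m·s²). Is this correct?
Units of each symbol in P = F/A:
  F (force): kg·m/s²
  A (area): m²  → in the denominator, contributes 1/m²

Multiplying the contributions: [kg·m/s²] · [1/m²]
Adding exponents of each base unit: kg: 1, m: -1, s: -2
SI base units of pressure: kg/(m·s²)

The claimed units kg/(m·s²) match the derived units, so the claim is correct.

Answer: Yes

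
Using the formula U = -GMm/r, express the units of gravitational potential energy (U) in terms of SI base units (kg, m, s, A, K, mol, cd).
Units of each symbol in U = -GMm/r:
  G (gravitational constant): m³/(kg·s²)
  M (mass): kg
  m (mass): kg
  r (distance): m  → in the denominator, contributes 1/m
  The minus sign does not affect the units.

Multiplying the contributions: [m³/(kg·s²)] · [kg] · [kg] · [1/m]
Adding exponents of each base unit: kg: 1, m: 2, s: -2
SI base units of gravitational potential energy: kg·m²/s²

Answer: kg·m²/s²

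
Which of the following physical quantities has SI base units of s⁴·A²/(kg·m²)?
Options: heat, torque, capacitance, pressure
Checking the SI base units of each option:
  heat (Q = mcΔT): kg·m²/s²  ✗
  torque (τ = Fr): kg·m²/s²  ✗
  capacitance (C = Q/V): s⁴·A²/(kg·m²)  ✓ matches
  pressure (P = F/A): kg/(m·s²)  ✗

Only capacitance has units s⁴·A²/(kg·m²).

Answer: capacitance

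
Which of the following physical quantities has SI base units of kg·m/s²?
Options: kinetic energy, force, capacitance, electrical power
Checking the SI base units of each option:
  kinetic energy (E = ½mv²): kg·m²/s²  ✗
  force (F = ma): kg·m/s²  ✓ matches
  capacitance (C = Q/V): s⁴·A²/(kg·m²)  ✗
  electrical power (P = IV): kg·m²/s³  ✗

Only force has units kg·m/s².

Answer: force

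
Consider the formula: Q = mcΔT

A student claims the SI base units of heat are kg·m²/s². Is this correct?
Units of each symbol in Q = mcΔT:
  m (mass): kg
  c (specific heat capacity, in J/(kg·K)): m²/(s²·K)
  ΔT (temperature change): K

Multiplying the contributions: [kg] · [m²/(s²·K)] · [K]
Adding exponents of each base unit: kg: 1, m: 2, s: -2
SI base units of heat: kg·m²/s²

The claimed units kg·m²/s² match the derived units, so the claim is correct.

Answer: Yes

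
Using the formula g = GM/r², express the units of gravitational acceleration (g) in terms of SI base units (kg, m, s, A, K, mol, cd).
Units of each symbol in g = GM/r²:
  G (gravitational constant): m³/(kg·s²)
  M (mass): kg
  r (distance): m  → to the power 2 in the denominator, contributes 1/m²

Multiplying the contributions: [m³/(kg·s²)] · [kg] · [1/m²]
Adding exponents of each base unit: m: 1, s: -2
SI base units of gravitational acceleration: m/s²

Answer: m/s²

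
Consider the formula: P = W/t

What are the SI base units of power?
Units of each symbol in P = W/t:
  W (work): kg·m²/s²
  t (time): s  → in the denominator, contributes 1/s

Multiplying the contributions: [kg·m²/s²] · [1/s]
Adding exponents of each base unit: kg: 1, m: 2, s: -3
SI base units of power: kg·m²/s³

Answer: kg·m²/s³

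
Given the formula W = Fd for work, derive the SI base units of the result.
Units of each symbol in W = Fd:
  F (force): kg·m/s²
  d (displacement): m

Multiplying the contributions: [kg·m/s²] · [m]
Adding exponents of each base unit: kg: 1, m: 2, s: -2
SI base units of work: kg·m²/s²

Answer: kg·m²/s²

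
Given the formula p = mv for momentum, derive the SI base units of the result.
Units of each symbol in p = mv:
  m (mass): kg
  v (velocity): m/s

Multiplying the contributions: [kg] · [m/s]
Adding exponents of each base unit: kg: 1, m: 1, s: -1
SI base units of momentum: kg·m/s

Answer: kg·m/s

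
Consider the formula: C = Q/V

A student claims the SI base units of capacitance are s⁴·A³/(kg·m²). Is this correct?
Units of each symbol in C = Q/V:
  Q (charge, in coulombs): s·A
  V (voltage, in volts): kg·m²/(s³·A)  → in the denominator, contributes s³·A/(kg·m²)

Multiplying the contributions: [s·A] · [s³·A/(kg·m²)]
Adding exponents of each base unit: kg: -1, m: -2, s: 4, A: 2
SI base units of capacitance: s⁴·A²/(kg·m²)

The claimed units s⁴·A³/(kg·m²) (exponents kg: -1, m: -2, s: 4, A: 3) do not match the derived units s⁴·A²/(kg·m²) (exponents kg: -1, m: -2, s: 4, A: 2), so the claim is incorrect.

Answer: No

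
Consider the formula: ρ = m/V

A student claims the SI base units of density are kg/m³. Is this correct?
Units of each symbol in ρ = m/V:
  m (mass): kg
  V (volume): m³  → in the denominator, contributes 1/m³

Multiplying the contributions: [kg] · [1/m³]
Adding exponents of each base unit: kg: 1, m: -3
SI base units of density: kg/m³

The claimed units kg/m³ match the derived units, so the claim is correct.

Answer: Yes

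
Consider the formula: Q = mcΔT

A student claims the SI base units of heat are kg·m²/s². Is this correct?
Units of each symbol in Q = mcΔT:
  m (mass): kg
  c (specific heat capacity, in J/(kg·K)): m²/(s²·K)
  ΔT (temperature change): K

Multiplying the contributions: [kg] · [m²/(s²·K)] · [K]
Adding exponents of each base unit: kg: 1, m: 2, s: -2
SI base units of heat: kg·m²/s²

The claimed units kg·m²/s² match the derived units, so the claim is correct.

Answer: Yes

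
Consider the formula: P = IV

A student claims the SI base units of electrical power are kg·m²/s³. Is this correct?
Units of each symbol in P = IV:
  I (current): A
  V (voltage, in volts): kg·m²/(s³·A)

Multiplying the contributions: [A] · [kg·m²/(s³·A)]
Adding exponents of each base unit: kg: 1, m: 2, s: -3
SI base units of electrical power: kg·m²/s³

The claimed units kg·m²/s³ match the derived units, so the claim is correct.

Answer: Yes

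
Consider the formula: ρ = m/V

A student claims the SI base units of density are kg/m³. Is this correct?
Units of each symbol in ρ = m/V:
  m (mass): kg
  V (volume): m³  → in the denominator, contributes 1/m³

Multiplying the contributions: [kg] · [1/m³]
Adding exponents of each base unit: kg: 1, m: -3
SI base units of density: kg/m³

The claimed units kg/m³ match the derived units, so the claim is correct.

Answer: Yes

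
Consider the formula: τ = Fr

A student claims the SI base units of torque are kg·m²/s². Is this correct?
Units of each symbol in τ = Fr:
  F (force): kg·m/s²
  r (lever arm): m

Multiplying the contributions: [kg·m/s²] · [m]
Adding exponents of each base unit: kg: 1, m: 2, s: -2
SI base units of torque: kg·m²/s²

The claimed units kg·m²/s² match the derived units, so the claim is correct.

Answer: Yes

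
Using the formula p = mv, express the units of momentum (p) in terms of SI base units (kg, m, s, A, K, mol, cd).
Units of each symbol in p = mv:
  m (mass): kg
  v (velocity): m/s

Multiplying the contributions: [kg] · [m/s]
Adding exponents of each base unit: kg: 1, m: 1, s: -1
SI base units of momentum: kg·m/s

Answer: kg·m/s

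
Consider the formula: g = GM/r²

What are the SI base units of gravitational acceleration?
Units of each symbol in g = GM/r²:
  G (gravitational constant): m³/(kg·s²)
  M (mass): kg
  r (distance): m  → to the power 2 in the denominator, contributes 1/m²

Multiplying the contributions: [m³/(kg·s²)] · [kg] · [1/m²]
Adding exponents of each base unit: m: 1, s: -2
SI base units of gravitational acceleration: m/s²

Answer: m/s²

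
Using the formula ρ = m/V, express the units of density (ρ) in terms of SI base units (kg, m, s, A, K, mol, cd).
Units of each symbol in ρ = m/V:
  m (mass): kg
  V (volume): m³  → in the denominator, contributes 1/m³

Multiplying the contributions: [kg] · [1/m³]
Adding exponents of each base unit: kg: 1, m: -3
SI base units of density: kg/m³

Answer: kg/m³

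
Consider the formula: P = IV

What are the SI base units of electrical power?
Units of each symbol in P = IV:
  I (current): A
  V (voltage, in volts): kg·m²/(s³·A)

Multiplying the contributions: [A] · [kg·m²/(s³·A)]
Adding exponents of each base unit: kg: 1, m: 2, s: -3
SI base units of electrical power: kg·m²/s³

Answer: kg·m²/s³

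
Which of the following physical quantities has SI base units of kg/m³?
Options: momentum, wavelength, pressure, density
Checking the SI base units of each option:
  momentum (p = mv): kg·m/s  ✗
  wavelength (λ = v/f): m  ✗
  pressure (P = F/A): kg/(m·s²)  ✗
  density (ρ = m/V): kg/m³  ✓ matches

Only density has units kg/m³.

Answer: density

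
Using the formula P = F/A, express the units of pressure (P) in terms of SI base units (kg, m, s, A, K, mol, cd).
Units of each symbol in P = F/A:
  F (force): kg·m/s²
  A (area): m²  → in the denominator, contributes 1/m²

Multiplying the contributions: [kg·m/s²] · [1/m²]
Adding exponents of each base unit: kg: 1, m: -1, s: -2
SI base units of pressure: kg/(m·s²)

Answer: kg/(m·s²)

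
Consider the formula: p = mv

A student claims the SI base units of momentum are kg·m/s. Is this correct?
Units of each symbol in p = mv:
  m (mass): kg
  v (velocity): m/s

Multiplying the contributions: [kg] · [m/s]
Adding exponents of each base unit: kg: 1, m: 1, s: -1
SI base units of momentum: kg·m/s

The claimed units kg·m/s match the derived units, so the claim is correct.

Answer: Yes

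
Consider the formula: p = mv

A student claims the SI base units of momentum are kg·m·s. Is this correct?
Units of each symbol in p = mv:
  m (mass): kg
  v (velocity): m/s

Multiplying the contributions: [kg] · [m/s]
Adding exponents of each base unit: kg: 1, m: 1, s: -1
SI base units of momentum: kg·m/s

The claimed units kg·m·s (exponents kg: 1, m: 1, s: 1) do not match the derived units kg·m/s (exponents kg: 1, m: 1, s: -1), so the claim is incorrect.

Answer: No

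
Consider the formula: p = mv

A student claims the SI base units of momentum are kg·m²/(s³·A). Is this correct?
Units of each symbol in p = mv:
  m (mass): kg
  v (velocity): m/s

Multiplying the contributions: [kg] · [m/s]
Adding exponents of each base unit: kg: 1, m: 1, s: -1
SI base units of momentum: kg·m/s

The claimed units kg·m²/(s³·A) (exponents kg: 1, m: 2, s: -3, A: -1) do not match the derived units kg·m/s (exponents kg: 1, m: 1, s: -1), so the claim is incorrect.

Answer: No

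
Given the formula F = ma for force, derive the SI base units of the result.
Units of each symbol in F = ma:
  m (mass): kg
  a (acceleration): m/s²

Multiplying the contributions: [kg] · [m/s²]
Adding exponents of each base unit: kg: 1, m: 1, s: -2
SI base units of force: kg·m/s²

Answer: kg·m/s²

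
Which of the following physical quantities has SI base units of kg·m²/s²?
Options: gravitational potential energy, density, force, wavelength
Checking the SI base units of each option:
  gravitational potential energy (U = -GMm/r): kg·m²/s²  ✓ matches
  density (ρ = m/V): kg/m³  ✗
  force (F = ma): kg·m/s²  ✗
  wavelength (λ = v/f): m  ✗

Only gravitational potential energy has units kg·m²/s².

Answer: gravitational potential energy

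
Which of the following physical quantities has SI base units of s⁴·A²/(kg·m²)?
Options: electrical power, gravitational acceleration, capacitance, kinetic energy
Checking the SI base units of each option:
  electrical power (P = IV): kg·m²/s³  ✗
  gravitational acceleration (g = GM/r²): m/s²  ✗
  capacitance (C = Q/V): s⁴·A²/(kg·m²)  ✓ matches
  kinetic energy (E = ½mv²): kg·m²/s²  ✗

Only capacitance has units s⁴·A²/(kg·m²).

Answer: capacitance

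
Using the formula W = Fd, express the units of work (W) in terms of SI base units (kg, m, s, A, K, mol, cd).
Units of each symbol in W = Fd:
  F (force): kg·m/s²
  d (displacement): m

Multiplying the contributions: [kg·m/s²] · [m]
Adding exponents of each base unit: kg: 1, m: 2, s: -2
SI base units of work: kg·m²/s²

Answer: kg·m²/s²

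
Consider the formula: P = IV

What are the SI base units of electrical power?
Units of each symbol in P = IV:
  I (current): A
  V (voltage, in volts): kg·m²/(s³·A)

Multiplying the contributions: [A] · [kg·m²/(s³·A)]
Adding exponents of each base unit: kg: 1, m: 2, s: -3
SI base units of electrical power: kg·m²/s³

Answer: kg·m²/s³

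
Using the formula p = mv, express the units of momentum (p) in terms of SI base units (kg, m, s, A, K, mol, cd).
Units of each symbol in p = mv:
  m (mass): kg
  v (velocity): m/s

Multiplying the contributions: [kg] · [m/s]
Adding exponents of each base unit: kg: 1, m: 1, s: -1
SI base units of momentum: kg·m/s

Answer: kg·m/s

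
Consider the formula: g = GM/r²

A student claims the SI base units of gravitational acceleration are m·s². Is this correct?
Units of each symbol in g = GM/r²:
  G (gravitational constant): m³/(kg·s²)
  M (mass): kg
  r (distance): m  → to the power 2 in the denominator, contributes 1/m²

Multiplying the contributions: [m³/(kg·s²)] · [kg] · [1/m²]
Adding exponents of each base unit: m: 1, s: -2
SI base units of gravitational acceleration: m/s²

The claimed units m·s² (exponents m: 1, s: 2) do not match the derived units m/s² (exponents m: 1, s: -2), so the claim is incorrect.

Answer: No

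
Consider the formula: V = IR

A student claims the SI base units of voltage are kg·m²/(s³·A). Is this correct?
Units of each symbol in V = IR:
  I (current): A
  R (resistance, in ohms): kg·m²/(s³·A²)

Multiplying the contributions: [A] · [kg·m²/(s³·A²)]
Adding exponents of each base unit: kg: 1, m: 2, s: -3, A: -1
SI base units of voltage: kg·m²/(s³·A)

The claimed units kg·m²/(s³·A) match the derived units, so the claim is correct.

Answer: Yes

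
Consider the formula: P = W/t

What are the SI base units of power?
Units of each symbol in P = W/t:
  W (work): kg·m²/s²
  t (time): s  → in the denominator, contributes 1/s

Multiplying the contributions: [kg·m²/s²] · [1/s]
Adding exponents of each base unit: kg: 1, m: 2, s: -3
SI base units of power: kg·m²/s³

Answer: kg·m²/s³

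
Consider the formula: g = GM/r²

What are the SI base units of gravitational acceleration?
Units of each symbol in g = GM/r²:
  G (gravitational constant): m³/(kg·s²)
  M (mass): kg
  r (distance): m  → to the power 2 in the denominator, contributes 1/m²

Multiplying the contributions: [m³/(kg·s²)] · [kg] · [1/m²]
Adding exponents of each base unit: m: 1, s: -2
SI base units of gravitational acceleration: m/s²

Answer: m/s²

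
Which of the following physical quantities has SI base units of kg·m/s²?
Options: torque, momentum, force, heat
Checking the SI base units of each option:
  torque (τ = Fr): kg·m²/s²  ✗
  momentum (p = mv): kg·m/s  ✗
  force (F = ma): kg·m/s²  ✓ matches
  heat (Q = mcΔT): kg·m²/s²  ✗

Only force has units kg·m/s².

Answer: force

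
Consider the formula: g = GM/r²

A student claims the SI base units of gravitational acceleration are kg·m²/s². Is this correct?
Units of each symbol in g = GM/r²:
  G (gravitational constant): m³/(kg·s²)
  M (mass): kg
  r (distance): m  → to the power 2 in the denominator, contributes 1/m²

Multiplying the contributions: [m³/(kg·s²)] · [kg] · [1/m²]
Adding exponents of each base unit: m: 1, s: -2
SI base units of gravitational acceleration: m/s²

The claimed units kg·m²/s² (exponents kg: 1, m: 2, s: -2) do not match the derived units m/s² (exponents m: 1, s: -2), so the claim is incorrect.

Answer: No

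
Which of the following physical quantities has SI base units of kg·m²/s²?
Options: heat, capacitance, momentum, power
Checking the SI base units of each option:
  heat (Q = mcΔT): kg·m²/s²  ✓ matches
  capacitance (C = Q/V): s⁴·A²/(kg·m²)  ✗
  momentum (p = mv): kg·m/s  ✗
  power (P = W/t): kg·m²/s³  ✗

Only heat has units kg·m²/s².

Answer: heat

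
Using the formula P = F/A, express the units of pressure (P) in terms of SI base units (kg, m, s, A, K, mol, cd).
Units of each symbol in P = F/A:
  F (force): kg·m/s²
  A (area): m²  → in the denominator, contributes 1/m²

Multiplying the contributions: [kg·m/s²] · [1/m²]
Adding exponents of each base unit: kg: 1, m: -1, s: -2
SI base units of pressure: kg/(m·s²)

Answer: kg/(m·s²)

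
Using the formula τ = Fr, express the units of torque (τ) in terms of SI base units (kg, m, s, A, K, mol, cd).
Units of each symbol in τ = Fr:
  F (force): kg·m/s²
  r (lever arm): m

Multiplying the contributions: [kg·m/s²] · [m]
Adding exponents of each base unit: kg: 1, m: 2, s: -2
SI base units of torque: kg·m²/s²

Answer: kg·m²/s²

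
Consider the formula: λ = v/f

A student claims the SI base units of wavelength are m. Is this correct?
Units of each symbol in λ = v/f:
  v (wave speed): m/s
  f (frequency): 1/s  → in the denominator, contributes s

Multiplying the contributions: [m/s] · [s]
Adding exponents of each base unit: m: 1
SI base units of wavelength: m

The claimed units m match the derived units, so the claim is correct.

Answer: Yes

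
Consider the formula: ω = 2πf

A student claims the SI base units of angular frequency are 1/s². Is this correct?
Units of each symbol in ω = 2πf:
  f (frequency): 1/s
  The factor 2π is dimensionless.

Multiplying the contributions: [1/s]
Adding exponents of each base unit: s: -1
SI base units of angular frequency: 1/s

The claimed units 1/s² (exponents s: -2) do not match the derived units 1/s (exponents s: -1), so the claim is incorrect.

Answer: No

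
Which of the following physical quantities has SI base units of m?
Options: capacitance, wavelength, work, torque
Checking the SI base units of each option:
  capacitance (C = Q/V): s⁴·A²/(kg·m²)  ✗
  wavelength (λ = v/f): m  ✓ matches
  work (W = Fd): kg·m²/s²  ✗
  torque (τ = Fr): kg·m²/s²  ✗

Only wavelength has units m.

Answer: wavelength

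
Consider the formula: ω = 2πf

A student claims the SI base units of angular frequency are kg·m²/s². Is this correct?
Units of each symbol in ω = 2πf:
  f (frequency): 1/s
  The factor 2π is dimensionless.

Multiplying the contributions: [1/s]
Adding exponents of each base unit: s: -1
SI base units of angular frequency: 1/s

The claimed units kg·m²/s² (exponents kg: 1, m: 2, s: -2) do not match the derived units 1/s (exponents s: -1), so the claim is incorrect.

Answer: No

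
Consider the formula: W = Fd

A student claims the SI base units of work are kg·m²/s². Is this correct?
Units of each symbol in W = Fd:
  F (force): kg·m/s²
  d (displacement): m

Multiplying the contributions: [kg·m/s²] · [m]
Adding exponents of each base unit: kg: 1, m: 2, s: -2
SI base units of work: kg·m²/s²

The claimed units kg·m²/s² match the derived units, so the claim is correct.

Answer: Yes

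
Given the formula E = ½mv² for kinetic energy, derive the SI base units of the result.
Units of each symbol in E = ½mv²:
  m (mass): kg
  v (speed): m/s  → to the power 2, contributes m²/s²
  The factor ½ is dimensionless.

Multiplying the contributions: [kg] · [m²/s²]
Adding exponents of each base unit: kg: 1, m: 2, s: -2
SI base units of kinetic energy: kg·m²/s²

Answer: kg·m²/s²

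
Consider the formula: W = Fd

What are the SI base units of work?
Units of each symbol in W = Fd:
  F (force): kg·m/s²
  d (displacement): m

Multiplying the contributions: [kg·m/s²] · [m]
Adding exponents of each base unit: kg: 1, m: 2, s: -2
SI base units of work: kg·m²/s²

Answer: kg·m²/s²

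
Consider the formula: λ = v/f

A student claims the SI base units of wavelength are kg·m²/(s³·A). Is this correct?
Units of each symbol in λ = v/f:
  v (wave speed): m/s
  f (frequency): 1/s  → in the denominator, contributes s

Multiplying the contributions: [m/s] · [s]
Adding exponents of each base unit: m: 1
SI base units of wavelength: m

The claimed units kg·m²/(s³·A) (exponents kg: 1, m: 2, s: -3, A: -1) do not match the derived units m (exponents m: 1), so the claim is incorrect.

Answer: No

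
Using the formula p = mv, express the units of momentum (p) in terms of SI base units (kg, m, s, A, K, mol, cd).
Units of each symbol in p = mv:
  m (mass): kg
  v (velocity): m/s

Multiplying the contributions: [kg] · [m/s]
Adding exponents of each base unit: kg: 1, m: 1, s: -1
SI base units of momentum: kg·m/s

Answer: kg·m/s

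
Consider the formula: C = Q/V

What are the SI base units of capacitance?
Units of each symbol in C = Q/V:
  Q (charge, in coulombs): s·A
  V (voltage, in volts): kg·m²/(s³·A)  → in the denominator, contributes s³·A/(kg·m²)

Multiplying the contributions: [s·A] · [s³·A/(kg·m²)]
Adding exponents of each base unit: kg: -1, m: -2, s: 4, A: 2
SI base units of capacitance: s⁴·A²/(kg·m²)

Answer: s⁴·A²/(kg·m²)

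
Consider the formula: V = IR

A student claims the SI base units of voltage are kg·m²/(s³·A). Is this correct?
Units of each symbol in V = IR:
  I (current): A
  R (resistance, in ohms): kg·m²/(s³·A²)

Multiplying the contributions: [A] · [kg·m²/(s³·A²)]
Adding exponents of each base unit: kg: 1, m: 2, s: -3, A: -1
SI base units of voltage: kg·m²/(s³·A)

The claimed units kg·m²/(s³·A) match the derived units, so the claim is correct.

Answer: Yes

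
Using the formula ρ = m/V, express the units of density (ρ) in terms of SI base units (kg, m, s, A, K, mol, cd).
Units of each symbol in ρ = m/V:
  m (mass): kg
  V (volume): m³  → in the denominator, contributes 1/m³

Multiplying the contributions: [kg] · [1/m³]
Adding exponents of each base unit: kg: 1, m: -3
SI base units of density: kg/m³

Answer: kg/m³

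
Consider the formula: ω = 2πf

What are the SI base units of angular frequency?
Units of each symbol in ω = 2πf:
  f (frequency): 1/s
  The factor 2π is dimensionless.

Multiplying the contributions: [1/s]
Adding exponents of each base unit: s: -1
SI base units of angular frequency: 1/s

Answer: 1/s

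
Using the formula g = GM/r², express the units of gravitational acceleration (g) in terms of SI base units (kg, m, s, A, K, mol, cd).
Units of each symbol in g = GM/r²:
  G (gravitational constant): m³/(kg·s²)
  M (mass): kg
  r (distance): m  → to the power 2 in the denominator, contributes 1/m²

Multiplying the contributions: [m³/(kg·s²)] · [kg] · [1/m²]
Adding exponents of each base unit: m: 1, s: -2
SI base units of gravitational acceleration: m/s²

Answer: m/s²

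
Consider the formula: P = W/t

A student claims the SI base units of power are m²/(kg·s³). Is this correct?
Units of each symbol in P = W/t:
  W (work): kg·m²/s²
  t (time): s  → in the denominator, contributes 1/s

Multiplying the contributions: [kg·m²/s²] · [1/s]
Adding exponents of each base unit: kg: 1, m: 2, s: -3
SI base units of power: kg·m²/s³

The claimed units m²/(kg·s³) (exponents kg: -1, m: 2, s: -3) do not match the derived units kg·m²/s³ (exponents kg: 1, m: 2, s: -3), so the claim is incorrect.

Answer: No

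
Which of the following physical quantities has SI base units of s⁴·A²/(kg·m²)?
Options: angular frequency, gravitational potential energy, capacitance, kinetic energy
Checking the SI base units of each option:
  angular frequency (ω = 2πf): 1/s  ✗
  gravitational potential energy (U = -GMm/r): kg·m²/s²  ✗
  capacitance (C = Q/V): s⁴·A²/(kg·m²)  ✓ matches
  kinetic energy (E = ½mv²): kg·m²/s²  ✗

Only capacitance has units s⁴·A²/(kg·m²).

Answer: capacitance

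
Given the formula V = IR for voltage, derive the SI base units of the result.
Units of each symbol in V = IR:
  I (current): A
  R (resistance, in ohms): kg·m²/(s³·A²)

Multiplying the contributions: [A] · [kg·m²/(s³·A²)]
Adding exponents of each base unit: kg: 1, m: 2, s: -3, A: -1
SI base units of voltage: kg·m²/(s³·A)

Answer: kg·m²/(s³·A)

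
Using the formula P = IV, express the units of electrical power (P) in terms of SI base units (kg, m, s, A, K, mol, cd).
Units of each symbol in P = IV:
  I (current): A
  V (voltage, in volts): kg·m²/(s³·A)

Multiplying the contributions: [A] · [kg·m²/(s³·A)]
Adding exponents of each base unit: kg: 1, m: 2, s: -3
SI base units of electrical power: kg·m²/s³

Answer: kg·m²/s³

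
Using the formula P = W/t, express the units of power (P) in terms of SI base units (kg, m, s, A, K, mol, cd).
Units of each symbol in P = W/t:
  W (work): kg·m²/s²
  t (time): s  → in the denominator, contributes 1/s

Multiplying the contributions: [kg·m²/s²] · [1/s]
Adding exponents of each base unit: kg: 1, m: 2, s: -3
SI base units of power: kg·m²/s³

Answer: kg·m²/s³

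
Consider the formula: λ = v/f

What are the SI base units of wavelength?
Units of each symbol in λ = v/f:
  v (wave speed): m/s
  f (frequency): 1/s  → in the denominator, contributes s

Multiplying the contributions: [m/s] · [s]
Adding exponents of each base unit: m: 1
SI base units of wavelength: m

Answer: m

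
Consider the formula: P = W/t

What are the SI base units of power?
Units of each symbol in P = W/t:
  W (work): kg·m²/s²
  t (time): s  → in the denominator, contributes 1/s

Multiplying the contributions: [kg·m²/s²] · [1/s]
Adding exponents of each base unit: kg: 1, m: 2, s: -3
SI base units of power: kg·m²/s³

Answer: kg·m²/s³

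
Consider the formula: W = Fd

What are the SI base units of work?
Units of each symbol in W = Fd:
  F (force): kg·m/s²
  d (displacement): m

Multiplying the contributions: [kg·m/s²] · [m]
Adding exponents of each base unit: kg: 1, m: 2, s: -2
SI base units of work: kg·m²/s²

Answer: kg·m²/s²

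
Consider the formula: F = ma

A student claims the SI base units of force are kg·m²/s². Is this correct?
Units of each symbol in F = ma:
  m (mass): kg
  a (acceleration): m/s²

Multiplying the contributions: [kg] · [m/s²]
Adding exponents of each base unit: kg: 1, m: 1, s: -2
SI base units of force: kg·m/s²

The claimed units kg·m²/s² (exponents kg: 1, m: 2, s: -2) do not match the derived units kg·m/s² (exponents kg: 1, m: 1, s: -2), so the claim is incorrect.

Answer: No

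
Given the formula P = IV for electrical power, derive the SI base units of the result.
Units of each symbol in P = IV:
  I (current): A
  V (voltage, in volts): kg·m²/(s³·A)

Multiplying the contributions: [A] · [kg·m²/(s³·A)]
Adding exponents of each base unit: kg: 1, m: 2, s: -3
SI base units of electrical power: kg·m²/s³

Answer: kg·m²/s³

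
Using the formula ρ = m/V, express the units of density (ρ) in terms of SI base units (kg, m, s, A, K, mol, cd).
Units of each symbol in ρ = m/V:
  m (mass): kg
  V (volume): m³  → in the denominator, contributes 1/m³

Multiplying the contributions: [kg] · [1/m³]
Adding exponents of each base unit: kg: 1, m: -3
SI base units of density: kg/m³

Answer: kg/m³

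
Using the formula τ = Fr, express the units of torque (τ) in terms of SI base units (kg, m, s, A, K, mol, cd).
Units of each symbol in τ = Fr:
  F (force): kg·m/s²
  r (lever arm): m

Multiplying the contributions: [kg·m/s²] · [m]
Adding exponents of each base unit: kg: 1, m: 2, s: -2
SI base units of torque: kg·m²/s²

Answer: kg·m²/s²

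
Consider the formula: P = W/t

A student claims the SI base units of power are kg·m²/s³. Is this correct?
Units of each symbol in P = W/t:
  W (work): kg·m²/s²
  t (time): s  → in the denominator, contributes 1/s

Multiplying the contributions: [kg·m²/s²] · [1/s]
Adding exponents of each base unit: kg: 1, m: 2, s: -3
SI base units of power: kg·m²/s³

The claimed units kg·m²/s³ match the derived units, so the claim is correct.

Answer: Yes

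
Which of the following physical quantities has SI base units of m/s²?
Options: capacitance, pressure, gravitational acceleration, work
Checking the SI base units of each option:
  capacitance (C = Q/V): s⁴·A²/(kg·m²)  ✗
  pressure (P = F/A): kg/(m·s²)  ✗
  gravitational acceleration (g = GM/r²): m/s²  ✓ matches
  work (W = Fd): kg·m²/s²  ✗

Only gravitational acceleration has units m/s².

Answer: gravitational acceleration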